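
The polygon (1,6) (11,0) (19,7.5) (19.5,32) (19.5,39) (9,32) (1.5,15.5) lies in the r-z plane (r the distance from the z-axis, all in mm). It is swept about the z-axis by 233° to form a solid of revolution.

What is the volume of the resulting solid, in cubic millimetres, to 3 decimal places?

Volume = 22711.294 mm³

Profile (r,z), 7 vertices: (1,6) (11,0) (19,7.5) (19.5,32) (19.5,39) (9,32) (1.5,15.5)
edge 0: (1,6)→(11,0)  cross = 1·0 − 11·6 = -66.0000; (r_i+r_j)·cross = 12·-66.0000 = -792.0000
edge 1: (11,0)→(19,7.5)  cross = 11·7.5 − 19·0 = 82.5000; (r_i+r_j)·cross = 30·82.5000 = 2475.0000
edge 2: (19,7.5)→(19.5,32)  cross = 19·32 − 19.5·7.5 = 461.7500; (r_i+r_j)·cross = 38.5·461.7500 = 17777.3750
edge 3: (19.5,32)→(19.5,39)  cross = 19.5·39 − 19.5·32 = 136.5000; (r_i+r_j)·cross = 39·136.5000 = 5323.5000
edge 4: (19.5,39)→(9,32)  cross = 19.5·32 − 9·39 = 273.0000; (r_i+r_j)·cross = 28.5·273.0000 = 7780.5000
edge 5: (9,32)→(1.5,15.5)  cross = 9·15.5 − 1.5·32 = 91.5000; (r_i+r_j)·cross = 10.5·91.5000 = 960.7500
edge 6: (1.5,15.5)→(1,6)  cross = 1.5·6 − 1·15.5 = -6.5000; (r_i+r_j)·cross = 2.5·-6.5000 = -16.2500
Σcross = 972.7500 → A = |Σcross|/2 = 486.3750 mm²
Σ(r_i+r_j)·cross = 33508.8750 → first moment M = |Σ|/6 = 5584.8125
R_c = M/A = 5584.8125/486.3750 = 11.4825 mm
θ = 233° = 4.066617 rad
V = θ·R_c·A = 4.066617·11.4825·486.3750 = 22711.294 mm³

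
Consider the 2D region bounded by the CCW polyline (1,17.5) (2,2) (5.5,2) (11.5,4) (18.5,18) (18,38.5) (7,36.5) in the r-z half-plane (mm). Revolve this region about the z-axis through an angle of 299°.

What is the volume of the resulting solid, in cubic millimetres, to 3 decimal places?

Volume = 24673.340 mm³

Profile (r,z), 7 vertices: (1,17.5) (2,2) (5.5,2) (11.5,4) (18.5,18) (18,38.5) (7,36.5)
edge 0: (1,17.5)→(2,2)  cross = 1·2 − 2·17.5 = -33.0000; (r_i+r_j)·cross = 3·-33.0000 = -99.0000
edge 1: (2,2)→(5.5,2)  cross = 2·2 − 5.5·2 = -7.0000; (r_i+r_j)·cross = 7.5·-7.0000 = -52.5000
edge 2: (5.5,2)→(11.5,4)  cross = 5.5·4 − 11.5·2 = -1.0000; (r_i+r_j)·cross = 17·-1.0000 = -17.0000
edge 3: (11.5,4)→(18.5,18)  cross = 11.5·18 − 18.5·4 = 133.0000; (r_i+r_j)·cross = 30·133.0000 = 3990.0000
edge 4: (18.5,18)→(18,38.5)  cross = 18.5·38.5 − 18·18 = 388.2500; (r_i+r_j)·cross = 36.5·388.2500 = 14171.1250
edge 5: (18,38.5)→(7,36.5)  cross = 18·36.5 − 7·38.5 = 387.5000; (r_i+r_j)·cross = 25·387.5000 = 9687.5000
edge 6: (7,36.5)→(1,17.5)  cross = 7·17.5 − 1·36.5 = 86.0000; (r_i+r_j)·cross = 8·86.0000 = 688.0000
Σcross = 953.7500 → A = |Σcross|/2 = 476.8750 mm²
Σ(r_i+r_j)·cross = 28368.1250 → first moment M = |Σ|/6 = 4728.0208
R_c = M/A = 4728.0208/476.8750 = 9.9146 mm
θ = 299° = 5.218534 rad
V = θ·R_c·A = 5.218534·9.9146·476.8750 = 24673.340 mm³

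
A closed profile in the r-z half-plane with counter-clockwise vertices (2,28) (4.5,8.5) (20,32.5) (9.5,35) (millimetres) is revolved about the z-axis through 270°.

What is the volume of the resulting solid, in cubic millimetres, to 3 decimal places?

Volume = 9821.797 mm³

Profile (r,z), 4 vertices: (2,28) (4.5,8.5) (20,32.5) (9.5,35)
edge 0: (2,28)→(4.5,8.5)  cross = 2·8.5 − 4.5·28 = -109.0000; (r_i+r_j)·cross = 6.5·-109.0000 = -708.5000
edge 1: (4.5,8.5)→(20,32.5)  cross = 4.5·32.5 − 20·8.5 = -23.7500; (r_i+r_j)·cross = 24.5·-23.7500 = -581.8750
edge 2: (20,32.5)→(9.5,35)  cross = 20·35 − 9.5·32.5 = 391.2500; (r_i+r_j)·cross = 29.5·391.2500 = 11541.8750
edge 3: (9.5,35)→(2,28)  cross = 9.5·28 − 2·35 = 196.0000; (r_i+r_j)·cross = 11.5·196.0000 = 2254.0000
Σcross = 454.5000 → A = |Σcross|/2 = 227.2500 mm²
Σ(r_i+r_j)·cross = 12505.5000 → first moment M = |Σ|/6 = 2084.2500
R_c = M/A = 2084.2500/227.2500 = 9.1716 mm
θ = 270° = 4.712389 rad
V = θ·R_c·A = 4.712389·9.1716·227.2500 = 9821.797 mm³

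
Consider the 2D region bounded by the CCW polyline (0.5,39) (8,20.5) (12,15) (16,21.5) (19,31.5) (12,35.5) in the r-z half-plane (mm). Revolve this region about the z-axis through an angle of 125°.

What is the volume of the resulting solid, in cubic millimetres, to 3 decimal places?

Volume = 4938.282 mm³

Profile (r,z), 6 vertices: (0.5,39) (8,20.5) (12,15) (16,21.5) (19,31.5) (12,35.5)
edge 0: (0.5,39)→(8,20.5)  cross = 0.5·20.5 − 8·39 = -301.7500; (r_i+r_j)·cross = 8.5·-301.7500 = -2564.8750
edge 1: (8,20.5)→(12,15)  cross = 8·15 − 12·20.5 = -126.0000; (r_i+r_j)·cross = 20·-126.0000 = -2520.0000
edge 2: (12,15)→(16,21.5)  cross = 12·21.5 − 16·15 = 18.0000; (r_i+r_j)·cross = 28·18.0000 = 504.0000
edge 3: (16,21.5)→(19,31.5)  cross = 16·31.5 − 19·21.5 = 95.5000; (r_i+r_j)·cross = 35·95.5000 = 3342.5000
edge 4: (19,31.5)→(12,35.5)  cross = 19·35.5 − 12·31.5 = 296.5000; (r_i+r_j)·cross = 31·296.5000 = 9191.5000
edge 5: (12,35.5)→(0.5,39)  cross = 12·39 − 0.5·35.5 = 450.2500; (r_i+r_j)·cross = 12.5·450.2500 = 5628.1250
Σcross = 432.5000 → A = |Σcross|/2 = 216.2500 mm²
Σ(r_i+r_j)·cross = 13581.2500 → first moment M = |Σ|/6 = 2263.5417
R_c = M/A = 2263.5417/216.2500 = 10.4672 mm
θ = 125° = 2.181662 rad
V = θ·R_c·A = 2.181662·10.4672·216.2500 = 4938.282 mm³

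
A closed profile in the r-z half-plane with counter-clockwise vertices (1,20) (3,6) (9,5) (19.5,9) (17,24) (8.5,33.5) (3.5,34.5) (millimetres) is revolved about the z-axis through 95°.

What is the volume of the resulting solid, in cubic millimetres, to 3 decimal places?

Profile (r,z), 7 vertices: (1,20) (3,6) (9,5) (19.5,9) (17,24) (8.5,33.5) (3.5,34.5)
edge 0: (1,20)→(3,6)  cross = 1·6 − 3·20 = -54.0000; (r_i+r_j)·cross = 4·-54.0000 = -216.0000
edge 1: (3,6)→(9,5)  cross = 3·5 − 9·6 = -39.0000; (r_i+r_j)·cross = 12·-39.0000 = -468.0000
edge 2: (9,5)→(19.5,9)  cross = 9·9 − 19.5·5 = -16.5000; (r_i+r_j)·cross = 28.5·-16.5000 = -470.2500
edge 3: (19.5,9)→(17,24)  cross = 19.5·24 − 17·9 = 315.0000; (r_i+r_j)·cross = 36.5·315.0000 = 11497.5000
edge 4: (17,24)→(8.5,33.5)  cross = 17·33.5 − 8.5·24 = 365.5000; (r_i+r_j)·cross = 25.5·365.5000 = 9320.2500
edge 5: (8.5,33.5)→(3.5,34.5)  cross = 8.5·34.5 − 3.5·33.5 = 176.0000; (r_i+r_j)·cross = 12·176.0000 = 2112.0000
edge 6: (3.5,34.5)→(1,20)  cross = 3.5·20 − 1·34.5 = 35.5000; (r_i+r_j)·cross = 4.5·35.5000 = 159.7500
Σcross = 782.5000 → A = |Σcross|/2 = 391.2500 mm²
Σ(r_i+r_j)·cross = 21935.2500 → first moment M = |Σ|/6 = 3655.8750
R_c = M/A = 3655.8750/391.2500 = 9.3441 mm
θ = 95° = 1.658063 rad
V = θ·R_c·A = 1.658063·9.3441·391.2500 = 6061.670 mm³

Volume = 6061.670 mm³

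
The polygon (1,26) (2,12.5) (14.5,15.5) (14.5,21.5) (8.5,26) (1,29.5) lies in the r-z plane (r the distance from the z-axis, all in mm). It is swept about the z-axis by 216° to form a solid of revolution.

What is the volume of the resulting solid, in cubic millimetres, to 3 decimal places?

Volume = 4097.422 mm³

Profile (r,z), 6 vertices: (1,26) (2,12.5) (14.5,15.5) (14.5,21.5) (8.5,26) (1,29.5)
edge 0: (1,26)→(2,12.5)  cross = 1·12.5 − 2·26 = -39.5000; (r_i+r_j)·cross = 3·-39.5000 = -118.5000
edge 1: (2,12.5)→(14.5,15.5)  cross = 2·15.5 − 14.5·12.5 = -150.2500; (r_i+r_j)·cross = 16.5·-150.2500 = -2479.1250
edge 2: (14.5,15.5)→(14.5,21.5)  cross = 14.5·21.5 − 14.5·15.5 = 87.0000; (r_i+r_j)·cross = 29·87.0000 = 2523.0000
edge 3: (14.5,21.5)→(8.5,26)  cross = 14.5·26 − 8.5·21.5 = 194.2500; (r_i+r_j)·cross = 23·194.2500 = 4467.7500
edge 4: (8.5,26)→(1,29.5)  cross = 8.5·29.5 − 1·26 = 224.7500; (r_i+r_j)·cross = 9.5·224.7500 = 2135.1250
edge 5: (1,29.5)→(1,26)  cross = 1·26 − 1·29.5 = -3.5000; (r_i+r_j)·cross = 2·-3.5000 = -7.0000
Σcross = 312.7500 → A = |Σcross|/2 = 156.3750 mm²
Σ(r_i+r_j)·cross = 6521.2500 → first moment M = |Σ|/6 = 1086.8750
R_c = M/A = 1086.8750/156.3750 = 6.9504 mm
θ = 216° = 3.769911 rad
V = θ·R_c·A = 3.769911·6.9504·156.3750 = 4097.422 mm³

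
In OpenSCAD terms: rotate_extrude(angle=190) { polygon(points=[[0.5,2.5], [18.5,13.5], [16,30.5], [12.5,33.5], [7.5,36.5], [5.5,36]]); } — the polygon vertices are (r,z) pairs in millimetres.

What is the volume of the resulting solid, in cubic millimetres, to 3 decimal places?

Profile (r,z), 6 vertices: (0.5,2.5) (18.5,13.5) (16,30.5) (12.5,33.5) (7.5,36.5) (5.5,36)
edge 0: (0.5,2.5)→(18.5,13.5)  cross = 0.5·13.5 − 18.5·2.5 = -39.5000; (r_i+r_j)·cross = 19·-39.5000 = -750.5000
edge 1: (18.5,13.5)→(16,30.5)  cross = 18.5·30.5 − 16·13.5 = 348.2500; (r_i+r_j)·cross = 34.5·348.2500 = 12014.6250
edge 2: (16,30.5)→(12.5,33.5)  cross = 16·33.5 − 12.5·30.5 = 154.7500; (r_i+r_j)·cross = 28.5·154.7500 = 4410.3750
edge 3: (12.5,33.5)→(7.5,36.5)  cross = 12.5·36.5 − 7.5·33.5 = 205.0000; (r_i+r_j)·cross = 20·205.0000 = 4100.0000
edge 4: (7.5,36.5)→(5.5,36)  cross = 7.5·36 − 5.5·36.5 = 69.2500; (r_i+r_j)·cross = 13·69.2500 = 900.2500
edge 5: (5.5,36)→(0.5,2.5)  cross = 5.5·2.5 − 0.5·36 = -4.2500; (r_i+r_j)·cross = 6·-4.2500 = -25.5000
Σcross = 733.5000 → A = |Σcross|/2 = 366.7500 mm²
Σ(r_i+r_j)·cross = 20649.2500 → first moment M = |Σ|/6 = 3441.5417
R_c = M/A = 3441.5417/366.7500 = 9.3839 mm
θ = 190° = 3.316126 rad
V = θ·R_c·A = 3.316126·9.3839·366.7500 = 11412.584 mm³

Volume = 11412.584 mm³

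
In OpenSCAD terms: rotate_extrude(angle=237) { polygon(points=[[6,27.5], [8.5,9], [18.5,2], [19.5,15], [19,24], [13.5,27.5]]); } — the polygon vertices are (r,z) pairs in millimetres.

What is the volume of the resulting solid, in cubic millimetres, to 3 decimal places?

Volume = 13745.875 mm³

Profile (r,z), 6 vertices: (6,27.5) (8.5,9) (18.5,2) (19.5,15) (19,24) (13.5,27.5)
edge 0: (6,27.5)→(8.5,9)  cross = 6·9 − 8.5·27.5 = -179.7500; (r_i+r_j)·cross = 14.5·-179.7500 = -2606.3750
edge 1: (8.5,9)→(18.5,2)  cross = 8.5·2 − 18.5·9 = -149.5000; (r_i+r_j)·cross = 27·-149.5000 = -4036.5000
edge 2: (18.5,2)→(19.5,15)  cross = 18.5·15 − 19.5·2 = 238.5000; (r_i+r_j)·cross = 38·238.5000 = 9063.0000
edge 3: (19.5,15)→(19,24)  cross = 19.5·24 − 19·15 = 183.0000; (r_i+r_j)·cross = 38.5·183.0000 = 7045.5000
edge 4: (19,24)→(13.5,27.5)  cross = 19·27.5 − 13.5·24 = 198.5000; (r_i+r_j)·cross = 32.5·198.5000 = 6451.2500
edge 5: (13.5,27.5)→(6,27.5)  cross = 13.5·27.5 − 6·27.5 = 206.2500; (r_i+r_j)·cross = 19.5·206.2500 = 4021.8750
Σcross = 497.0000 → A = |Σcross|/2 = 248.5000 mm²
Σ(r_i+r_j)·cross = 19938.7500 → first moment M = |Σ|/6 = 3323.1250
R_c = M/A = 3323.1250/248.5000 = 13.3727 mm
θ = 237° = 4.136430 rad
V = θ·R_c·A = 4.136430·13.3727·248.5000 = 13745.875 mm³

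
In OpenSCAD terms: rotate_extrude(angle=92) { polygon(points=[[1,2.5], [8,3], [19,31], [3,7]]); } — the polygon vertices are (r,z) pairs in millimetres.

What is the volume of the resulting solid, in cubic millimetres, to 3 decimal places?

Volume = 1575.195 mm³

Profile (r,z), 4 vertices: (1,2.5) (8,3) (19,31) (3,7)
edge 0: (1,2.5)→(8,3)  cross = 1·3 − 8·2.5 = -17.0000; (r_i+r_j)·cross = 9·-17.0000 = -153.0000
edge 1: (8,3)→(19,31)  cross = 8·31 − 19·3 = 191.0000; (r_i+r_j)·cross = 27·191.0000 = 5157.0000
edge 2: (19,31)→(3,7)  cross = 19·7 − 3·31 = 40.0000; (r_i+r_j)·cross = 22·40.0000 = 880.0000
edge 3: (3,7)→(1,2.5)  cross = 3·2.5 − 1·7 = 0.5000; (r_i+r_j)·cross = 4·0.5000 = 2.0000
Σcross = 214.5000 → A = |Σcross|/2 = 107.2500 mm²
Σ(r_i+r_j)·cross = 5886.0000 → first moment M = |Σ|/6 = 981.0000
R_c = M/A = 981.0000/107.2500 = 9.1469 mm
θ = 92° = 1.605703 rad
V = θ·R_c·A = 1.605703·9.1469·107.2500 = 1575.195 mm³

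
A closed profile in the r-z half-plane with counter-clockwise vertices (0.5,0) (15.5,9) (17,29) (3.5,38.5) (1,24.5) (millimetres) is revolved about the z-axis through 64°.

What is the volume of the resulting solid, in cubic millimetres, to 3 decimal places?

Profile (r,z), 5 vertices: (0.5,0) (15.5,9) (17,29) (3.5,38.5) (1,24.5)
edge 0: (0.5,0)→(15.5,9)  cross = 0.5·9 − 15.5·0 = 4.5000; (r_i+r_j)·cross = 16·4.5000 = 72.0000
edge 1: (15.5,9)→(17,29)  cross = 15.5·29 − 17·9 = 296.5000; (r_i+r_j)·cross = 32.5·296.5000 = 9636.2500
edge 2: (17,29)→(3.5,38.5)  cross = 17·38.5 − 3.5·29 = 553.0000; (r_i+r_j)·cross = 20.5·553.0000 = 11336.5000
edge 3: (3.5,38.5)→(1,24.5)  cross = 3.5·24.5 − 1·38.5 = 47.2500; (r_i+r_j)·cross = 4.5·47.2500 = 212.6250
edge 4: (1,24.5)→(0.5,0)  cross = 1·0 − 0.5·24.5 = -12.2500; (r_i+r_j)·cross = 1.5·-12.2500 = -18.3750
Σcross = 889.0000 → A = |Σcross|/2 = 444.5000 mm²
Σ(r_i+r_j)·cross = 21239.0000 → first moment M = |Σ|/6 = 3539.8333
R_c = M/A = 3539.8333/444.5000 = 7.9636 mm
θ = 64° = 1.117011 rad
V = θ·R_c·A = 1.117011·7.9636·444.5000 = 3954.032 mm³

Volume = 3954.032 mm³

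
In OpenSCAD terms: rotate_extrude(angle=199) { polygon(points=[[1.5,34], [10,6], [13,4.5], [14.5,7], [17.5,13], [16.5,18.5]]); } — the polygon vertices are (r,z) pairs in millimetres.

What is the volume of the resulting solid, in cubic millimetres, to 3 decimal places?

Profile (r,z), 6 vertices: (1.5,34) (10,6) (13,4.5) (14.5,7) (17.5,13) (16.5,18.5)
edge 0: (1.5,34)→(10,6)  cross = 1.5·6 − 10·34 = -331.0000; (r_i+r_j)·cross = 11.5·-331.0000 = -3806.5000
edge 1: (10,6)→(13,4.5)  cross = 10·4.5 − 13·6 = -33.0000; (r_i+r_j)·cross = 23·-33.0000 = -759.0000
edge 2: (13,4.5)→(14.5,7)  cross = 13·7 − 14.5·4.5 = 25.7500; (r_i+r_j)·cross = 27.5·25.7500 = 708.1250
edge 3: (14.5,7)→(17.5,13)  cross = 14.5·13 − 17.5·7 = 66.0000; (r_i+r_j)·cross = 32·66.0000 = 2112.0000
edge 4: (17.5,13)→(16.5,18.5)  cross = 17.5·18.5 − 16.5·13 = 109.2500; (r_i+r_j)·cross = 34·109.2500 = 3714.5000
edge 5: (16.5,18.5)→(1.5,34)  cross = 16.5·34 − 1.5·18.5 = 533.2500; (r_i+r_j)·cross = 18·533.2500 = 9598.5000
Σcross = 370.2500 → A = |Σcross|/2 = 185.1250 mm²
Σ(r_i+r_j)·cross = 11567.6250 → first moment M = |Σ|/6 = 1927.9375
R_c = M/A = 1927.9375/185.1250 = 10.4142 mm
θ = 199° = 3.473205 rad
V = θ·R_c·A = 3.473205·10.4142·185.1250 = 6696.123 mm³

Volume = 6696.123 mm³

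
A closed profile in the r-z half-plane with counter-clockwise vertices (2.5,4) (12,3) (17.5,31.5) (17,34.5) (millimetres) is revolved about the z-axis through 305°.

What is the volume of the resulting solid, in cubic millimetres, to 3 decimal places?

Profile (r,z), 4 vertices: (2.5,4) (12,3) (17.5,31.5) (17,34.5)
edge 0: (2.5,4)→(12,3)  cross = 2.5·3 − 12·4 = -40.5000; (r_i+r_j)·cross = 14.5·-40.5000 = -587.2500
edge 1: (12,3)→(17.5,31.5)  cross = 12·31.5 − 17.5·3 = 325.5000; (r_i+r_j)·cross = 29.5·325.5000 = 9602.2500
edge 2: (17.5,31.5)→(17,34.5)  cross = 17.5·34.5 − 17·31.5 = 68.2500; (r_i+r_j)·cross = 34.5·68.2500 = 2354.6250
edge 3: (17,34.5)→(2.5,4)  cross = 17·4 − 2.5·34.5 = -18.2500; (r_i+r_j)·cross = 19.5·-18.2500 = -355.8750
Σcross = 335.0000 → A = |Σcross|/2 = 167.5000 mm²
Σ(r_i+r_j)·cross = 11013.7500 → first moment M = |Σ|/6 = 1835.6250
R_c = M/A = 1835.6250/167.5000 = 10.9590 mm
θ = 305° = 5.323254 rad
V = θ·R_c·A = 5.323254·10.9590·167.5000 = 9771.499 mm³

Volume = 9771.499 mm³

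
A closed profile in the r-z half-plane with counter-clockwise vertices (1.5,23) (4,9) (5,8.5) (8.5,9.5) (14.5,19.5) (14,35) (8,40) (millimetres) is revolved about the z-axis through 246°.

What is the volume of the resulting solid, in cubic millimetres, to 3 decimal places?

Profile (r,z), 7 vertices: (1.5,23) (4,9) (5,8.5) (8.5,9.5) (14.5,19.5) (14,35) (8,40)
edge 0: (1.5,23)→(4,9)  cross = 1.5·9 − 4·23 = -78.5000; (r_i+r_j)·cross = 5.5·-78.5000 = -431.7500
edge 1: (4,9)→(5,8.5)  cross = 4·8.5 − 5·9 = -11.0000; (r_i+r_j)·cross = 9·-11.0000 = -99.0000
edge 2: (5,8.5)→(8.5,9.5)  cross = 5·9.5 − 8.5·8.5 = -24.7500; (r_i+r_j)·cross = 13.5·-24.7500 = -334.1250
edge 3: (8.5,9.5)→(14.5,19.5)  cross = 8.5·19.5 − 14.5·9.5 = 28.0000; (r_i+r_j)·cross = 23·28.0000 = 644.0000
edge 4: (14.5,19.5)→(14,35)  cross = 14.5·35 − 14·19.5 = 234.5000; (r_i+r_j)·cross = 28.5·234.5000 = 6683.2500
edge 5: (14,35)→(8,40)  cross = 14·40 − 8·35 = 280.0000; (r_i+r_j)·cross = 22·280.0000 = 6160.0000
edge 6: (8,40)→(1.5,23)  cross = 8·23 − 1.5·40 = 124.0000; (r_i+r_j)·cross = 9.5·124.0000 = 1178.0000
Σcross = 552.2500 → A = |Σcross|/2 = 276.1250 mm²
Σ(r_i+r_j)·cross = 13800.3750 → first moment M = |Σ|/6 = 2300.0625
R_c = M/A = 2300.0625/276.1250 = 8.3298 mm
θ = 246° = 4.293510 rad
V = θ·R_c·A = 4.293510·8.3298·276.1250 = 9875.341 mm³

Volume = 9875.341 mm³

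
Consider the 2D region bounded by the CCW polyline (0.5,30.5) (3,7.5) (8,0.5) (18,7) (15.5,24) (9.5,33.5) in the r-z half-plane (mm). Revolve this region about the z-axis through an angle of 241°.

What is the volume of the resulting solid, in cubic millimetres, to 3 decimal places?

Profile (r,z), 6 vertices: (0.5,30.5) (3,7.5) (8,0.5) (18,7) (15.5,24) (9.5,33.5)
edge 0: (0.5,30.5)→(3,7.5)  cross = 0.5·7.5 − 3·30.5 = -87.7500; (r_i+r_j)·cross = 3.5·-87.7500 = -307.1250
edge 1: (3,7.5)→(8,0.5)  cross = 3·0.5 − 8·7.5 = -58.5000; (r_i+r_j)·cross = 11·-58.5000 = -643.5000
edge 2: (8,0.5)→(18,7)  cross = 8·7 − 18·0.5 = 47.0000; (r_i+r_j)·cross = 26·47.0000 = 1222.0000
edge 3: (18,7)→(15.5,24)  cross = 18·24 − 15.5·7 = 323.5000; (r_i+r_j)·cross = 33.5·323.5000 = 10837.2500
edge 4: (15.5,24)→(9.5,33.5)  cross = 15.5·33.5 − 9.5·24 = 291.2500; (r_i+r_j)·cross = 25·291.2500 = 7281.2500
edge 5: (9.5,33.5)→(0.5,30.5)  cross = 9.5·30.5 − 0.5·33.5 = 273.0000; (r_i+r_j)·cross = 10·273.0000 = 2730.0000
Σcross = 788.5000 → A = |Σcross|/2 = 394.2500 mm²
Σ(r_i+r_j)·cross = 21119.8750 → first moment M = |Σ|/6 = 3519.9792
R_c = M/A = 3519.9792/394.2500 = 8.9283 mm
θ = 241° = 4.206243 rad
V = θ·R_c·A = 4.206243·8.9283·394.2500 = 14805.889 mm³

Volume = 14805.889 mm³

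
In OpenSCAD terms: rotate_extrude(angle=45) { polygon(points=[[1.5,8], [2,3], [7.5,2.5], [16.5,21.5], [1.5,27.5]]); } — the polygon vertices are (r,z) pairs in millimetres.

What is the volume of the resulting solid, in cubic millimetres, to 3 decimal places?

Volume = 1331.610 mm³

Profile (r,z), 5 vertices: (1.5,8) (2,3) (7.5,2.5) (16.5,21.5) (1.5,27.5)
edge 0: (1.5,8)→(2,3)  cross = 1.5·3 − 2·8 = -11.5000; (r_i+r_j)·cross = 3.5·-11.5000 = -40.2500
edge 1: (2,3)→(7.5,2.5)  cross = 2·2.5 − 7.5·3 = -17.5000; (r_i+r_j)·cross = 9.5·-17.5000 = -166.2500
edge 2: (7.5,2.5)→(16.5,21.5)  cross = 7.5·21.5 − 16.5·2.5 = 120.0000; (r_i+r_j)·cross = 24·120.0000 = 2880.0000
edge 3: (16.5,21.5)→(1.5,27.5)  cross = 16.5·27.5 − 1.5·21.5 = 421.5000; (r_i+r_j)·cross = 18·421.5000 = 7587.0000
edge 4: (1.5,27.5)→(1.5,8)  cross = 1.5·8 − 1.5·27.5 = -29.2500; (r_i+r_j)·cross = 3·-29.2500 = -87.7500
Σcross = 483.2500 → A = |Σcross|/2 = 241.6250 mm²
Σ(r_i+r_j)·cross = 10172.7500 → first moment M = |Σ|/6 = 1695.4583
R_c = M/A = 1695.4583/241.6250 = 7.0169 mm
θ = 45° = 0.785398 rad
V = θ·R_c·A = 0.785398·7.0169·241.6250 = 1331.610 mm³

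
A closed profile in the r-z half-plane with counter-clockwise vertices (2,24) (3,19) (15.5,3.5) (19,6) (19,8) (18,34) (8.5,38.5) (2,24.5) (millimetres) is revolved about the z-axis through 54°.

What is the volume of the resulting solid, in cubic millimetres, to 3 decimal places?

Volume = 4333.572 mm³

Profile (r,z), 8 vertices: (2,24) (3,19) (15.5,3.5) (19,6) (19,8) (18,34) (8.5,38.5) (2,24.5)
edge 0: (2,24)→(3,19)  cross = 2·19 − 3·24 = -34.0000; (r_i+r_j)·cross = 5·-34.0000 = -170.0000
edge 1: (3,19)→(15.5,3.5)  cross = 3·3.5 − 15.5·19 = -284.0000; (r_i+r_j)·cross = 18.5·-284.0000 = -5254.0000
edge 2: (15.5,3.5)→(19,6)  cross = 15.5·6 − 19·3.5 = 26.5000; (r_i+r_j)·cross = 34.5·26.5000 = 914.2500
edge 3: (19,6)→(19,8)  cross = 19·8 − 19·6 = 38.0000; (r_i+r_j)·cross = 38·38.0000 = 1444.0000
edge 4: (19,8)→(18,34)  cross = 19·34 − 18·8 = 502.0000; (r_i+r_j)·cross = 37·502.0000 = 18574.0000
edge 5: (18,34)→(8.5,38.5)  cross = 18·38.5 − 8.5·34 = 404.0000; (r_i+r_j)·cross = 26.5·404.0000 = 10706.0000
edge 6: (8.5,38.5)→(2,24.5)  cross = 8.5·24.5 − 2·38.5 = 131.2500; (r_i+r_j)·cross = 10.5·131.2500 = 1378.1250
edge 7: (2,24.5)→(2,24)  cross = 2·24 − 2·24.5 = -1.0000; (r_i+r_j)·cross = 4·-1.0000 = -4.0000
Σcross = 782.7500 → A = |Σcross|/2 = 391.3750 mm²
Σ(r_i+r_j)·cross = 27588.3750 → first moment M = |Σ|/6 = 4598.0625
R_c = M/A = 4598.0625/391.3750 = 11.7485 mm
θ = 54° = 0.942478 rad
V = θ·R_c·A = 0.942478·11.7485·391.3750 = 4333.572 mm³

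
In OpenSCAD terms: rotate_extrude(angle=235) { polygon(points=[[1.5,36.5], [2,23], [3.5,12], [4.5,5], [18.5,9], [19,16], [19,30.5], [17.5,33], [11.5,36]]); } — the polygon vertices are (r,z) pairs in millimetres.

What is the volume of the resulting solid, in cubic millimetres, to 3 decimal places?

Profile (r,z), 9 vertices: (1.5,36.5) (2,23) (3.5,12) (4.5,5) (18.5,9) (19,16) (19,30.5) (17.5,33) (11.5,36)
edge 0: (1.5,36.5)→(2,23)  cross = 1.5·23 − 2·36.5 = -38.5000; (r_i+r_j)·cross = 3.5·-38.5000 = -134.7500
edge 1: (2,23)→(3.5,12)  cross = 2·12 − 3.5·23 = -56.5000; (r_i+r_j)·cross = 5.5·-56.5000 = -310.7500
edge 2: (3.5,12)→(4.5,5)  cross = 3.5·5 − 4.5·12 = -36.5000; (r_i+r_j)·cross = 8·-36.5000 = -292.0000
edge 3: (4.5,5)→(18.5,9)  cross = 4.5·9 − 18.5·5 = -52.0000; (r_i+r_j)·cross = 23·-52.0000 = -1196.0000
edge 4: (18.5,9)→(19,16)  cross = 18.5·16 − 19·9 = 125.0000; (r_i+r_j)·cross = 37.5·125.0000 = 4687.5000
edge 5: (19,16)→(19,30.5)  cross = 19·30.5 − 19·16 = 275.5000; (r_i+r_j)·cross = 38·275.5000 = 10469.0000
edge 6: (19,30.5)→(17.5,33)  cross = 19·33 − 17.5·30.5 = 93.2500; (r_i+r_j)·cross = 36.5·93.2500 = 3403.6250
edge 7: (17.5,33)→(11.5,36)  cross = 17.5·36 − 11.5·33 = 250.5000; (r_i+r_j)·cross = 29·250.5000 = 7264.5000
edge 8: (11.5,36)→(1.5,36.5)  cross = 11.5·36.5 − 1.5·36 = 365.7500; (r_i+r_j)·cross = 13·365.7500 = 4754.7500
Σcross = 926.5000 → A = |Σcross|/2 = 463.2500 mm²
Σ(r_i+r_j)·cross = 28645.8750 → first moment M = |Σ|/6 = 4774.3125
R_c = M/A = 4774.3125/463.2500 = 10.3061 mm
θ = 235° = 4.101524 rad
V = θ·R_c·A = 4.101524·10.3061·463.2500 = 19581.956 mm³

Volume = 19581.956 mm³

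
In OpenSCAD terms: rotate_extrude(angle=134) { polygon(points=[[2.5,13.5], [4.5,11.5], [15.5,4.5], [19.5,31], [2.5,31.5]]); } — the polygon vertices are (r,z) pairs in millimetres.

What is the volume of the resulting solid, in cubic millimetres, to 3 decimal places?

Profile (r,z), 5 vertices: (2.5,13.5) (4.5,11.5) (15.5,4.5) (19.5,31) (2.5,31.5)
edge 0: (2.5,13.5)→(4.5,11.5)  cross = 2.5·11.5 − 4.5·13.5 = -32.0000; (r_i+r_j)·cross = 7·-32.0000 = -224.0000
edge 1: (4.5,11.5)→(15.5,4.5)  cross = 4.5·4.5 − 15.5·11.5 = -158.0000; (r_i+r_j)·cross = 20·-158.0000 = -3160.0000
edge 2: (15.5,4.5)→(19.5,31)  cross = 15.5·31 − 19.5·4.5 = 392.7500; (r_i+r_j)·cross = 35·392.7500 = 13746.2500
edge 3: (19.5,31)→(2.5,31.5)  cross = 19.5·31.5 − 2.5·31 = 536.7500; (r_i+r_j)·cross = 22·536.7500 = 11808.5000
edge 4: (2.5,31.5)→(2.5,13.5)  cross = 2.5·13.5 − 2.5·31.5 = -45.0000; (r_i+r_j)·cross = 5·-45.0000 = -225.0000
Σcross = 694.5000 → A = |Σcross|/2 = 347.2500 mm²
Σ(r_i+r_j)·cross = 21945.7500 → first moment M = |Σ|/6 = 3657.6250
R_c = M/A = 3657.6250/347.2500 = 10.5331 mm
θ = 134° = 2.338741 rad
V = θ·R_c·A = 2.338741·10.5331·347.2500 = 8554.238 mm³

Volume = 8554.238 mm³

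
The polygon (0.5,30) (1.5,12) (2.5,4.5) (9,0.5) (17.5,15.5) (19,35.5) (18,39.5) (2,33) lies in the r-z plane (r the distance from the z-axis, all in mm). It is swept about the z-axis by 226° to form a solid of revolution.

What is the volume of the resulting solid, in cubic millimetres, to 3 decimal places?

Volume = 19264.090 mm³

Profile (r,z), 8 vertices: (0.5,30) (1.5,12) (2.5,4.5) (9,0.5) (17.5,15.5) (19,35.5) (18,39.5) (2,33)
edge 0: (0.5,30)→(1.5,12)  cross = 0.5·12 − 1.5·30 = -39.0000; (r_i+r_j)·cross = 2·-39.0000 = -78.0000
edge 1: (1.5,12)→(2.5,4.5)  cross = 1.5·4.5 − 2.5·12 = -23.2500; (r_i+r_j)·cross = 4·-23.2500 = -93.0000
edge 2: (2.5,4.5)→(9,0.5)  cross = 2.5·0.5 − 9·4.5 = -39.2500; (r_i+r_j)·cross = 11.5·-39.2500 = -451.3750
edge 3: (9,0.5)→(17.5,15.5)  cross = 9·15.5 − 17.5·0.5 = 130.7500; (r_i+r_j)·cross = 26.5·130.7500 = 3464.8750
edge 4: (17.5,15.5)→(19,35.5)  cross = 17.5·35.5 − 19·15.5 = 326.7500; (r_i+r_j)·cross = 36.5·326.7500 = 11926.3750
edge 5: (19,35.5)→(18,39.5)  cross = 19·39.5 − 18·35.5 = 111.5000; (r_i+r_j)·cross = 37·111.5000 = 4125.5000
edge 6: (18,39.5)→(2,33)  cross = 18·33 − 2·39.5 = 515.0000; (r_i+r_j)·cross = 20·515.0000 = 10300.0000
edge 7: (2,33)→(0.5,30)  cross = 2·30 − 0.5·33 = 43.5000; (r_i+r_j)·cross = 2.5·43.5000 = 108.7500
Σcross = 1026.0000 → A = |Σcross|/2 = 513.0000 mm²
Σ(r_i+r_j)·cross = 29303.1250 → first moment M = |Σ|/6 = 4883.8542
R_c = M/A = 4883.8542/513.0000 = 9.5202 mm
θ = 226° = 3.944444 rad
V = θ·R_c·A = 3.944444·9.5202·513.0000 = 19264.090 mm³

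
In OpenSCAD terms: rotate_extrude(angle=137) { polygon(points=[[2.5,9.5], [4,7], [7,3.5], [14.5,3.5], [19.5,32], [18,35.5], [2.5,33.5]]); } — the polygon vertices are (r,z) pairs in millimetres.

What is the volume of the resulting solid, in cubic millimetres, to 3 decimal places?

Volume = 10749.743 mm³

Profile (r,z), 7 vertices: (2.5,9.5) (4,7) (7,3.5) (14.5,3.5) (19.5,32) (18,35.5) (2.5,33.5)
edge 0: (2.5,9.5)→(4,7)  cross = 2.5·7 − 4·9.5 = -20.5000; (r_i+r_j)·cross = 6.5·-20.5000 = -133.2500
edge 1: (4,7)→(7,3.5)  cross = 4·3.5 − 7·7 = -35.0000; (r_i+r_j)·cross = 11·-35.0000 = -385.0000
edge 2: (7,3.5)→(14.5,3.5)  cross = 7·3.5 − 14.5·3.5 = -26.2500; (r_i+r_j)·cross = 21.5·-26.2500 = -564.3750
edge 3: (14.5,3.5)→(19.5,32)  cross = 14.5·32 − 19.5·3.5 = 395.7500; (r_i+r_j)·cross = 34·395.7500 = 13455.5000
edge 4: (19.5,32)→(18,35.5)  cross = 19.5·35.5 − 18·32 = 116.2500; (r_i+r_j)·cross = 37.5·116.2500 = 4359.3750
edge 5: (18,35.5)→(2.5,33.5)  cross = 18·33.5 − 2.5·35.5 = 514.2500; (r_i+r_j)·cross = 20.5·514.2500 = 10542.1250
edge 6: (2.5,33.5)→(2.5,9.5)  cross = 2.5·9.5 − 2.5·33.5 = -60.0000; (r_i+r_j)·cross = 5·-60.0000 = -300.0000
Σcross = 884.5000 → A = |Σcross|/2 = 442.2500 mm²
Σ(r_i+r_j)·cross = 26974.3750 → first moment M = |Σ|/6 = 4495.7292
R_c = M/A = 4495.7292/442.2500 = 10.1656 mm
θ = 137° = 2.391101 rad
V = θ·R_c·A = 2.391101·10.1656·442.2500 = 10749.743 mm³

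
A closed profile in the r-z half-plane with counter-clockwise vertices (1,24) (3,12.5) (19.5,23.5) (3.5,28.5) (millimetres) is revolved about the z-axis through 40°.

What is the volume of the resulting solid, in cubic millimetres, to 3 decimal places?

Volume = 814.967 mm³

Profile (r,z), 4 vertices: (1,24) (3,12.5) (19.5,23.5) (3.5,28.5)
edge 0: (1,24)→(3,12.5)  cross = 1·12.5 − 3·24 = -59.5000; (r_i+r_j)·cross = 4·-59.5000 = -238.0000
edge 1: (3,12.5)→(19.5,23.5)  cross = 3·23.5 − 19.5·12.5 = -173.2500; (r_i+r_j)·cross = 22.5·-173.2500 = -3898.1250
edge 2: (19.5,23.5)→(3.5,28.5)  cross = 19.5·28.5 − 3.5·23.5 = 473.5000; (r_i+r_j)·cross = 23·473.5000 = 10890.5000
edge 3: (3.5,28.5)→(1,24)  cross = 3.5·24 − 1·28.5 = 55.5000; (r_i+r_j)·cross = 4.5·55.5000 = 249.7500
Σcross = 296.2500 → A = |Σcross|/2 = 148.1250 mm²
Σ(r_i+r_j)·cross = 7004.1250 → first moment M = |Σ|/6 = 1167.3542
R_c = M/A = 1167.3542/148.1250 = 7.8809 mm
θ = 40° = 0.698132 rad
V = θ·R_c·A = 0.698132·7.8809·148.1250 = 814.967 mm³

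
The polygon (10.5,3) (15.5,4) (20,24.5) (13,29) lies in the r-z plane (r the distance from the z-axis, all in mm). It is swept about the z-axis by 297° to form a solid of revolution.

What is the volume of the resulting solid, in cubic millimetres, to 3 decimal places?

Profile (r,z), 4 vertices: (10.5,3) (15.5,4) (20,24.5) (13,29)
edge 0: (10.5,3)→(15.5,4)  cross = 10.5·4 − 15.5·3 = -4.5000; (r_i+r_j)·cross = 26·-4.5000 = -117.0000
edge 1: (15.5,4)→(20,24.5)  cross = 15.5·24.5 − 20·4 = 299.7500; (r_i+r_j)·cross = 35.5·299.7500 = 10641.1250
edge 2: (20,24.5)→(13,29)  cross = 20·29 − 13·24.5 = 261.5000; (r_i+r_j)·cross = 33·261.5000 = 8629.5000
edge 3: (13,29)→(10.5,3)  cross = 13·3 − 10.5·29 = -265.5000; (r_i+r_j)·cross = 23.5·-265.5000 = -6239.2500
Σcross = 291.2500 → A = |Σcross|/2 = 145.6250 mm²
Σ(r_i+r_j)·cross = 12914.3750 → first moment M = |Σ|/6 = 2152.3958
R_c = M/A = 2152.3958/145.6250 = 14.7804 mm
θ = 297° = 5.183628 rad
V = θ·R_c·A = 5.183628·14.7804·145.6250 = 11157.219 mm³

Volume = 11157.219 mm³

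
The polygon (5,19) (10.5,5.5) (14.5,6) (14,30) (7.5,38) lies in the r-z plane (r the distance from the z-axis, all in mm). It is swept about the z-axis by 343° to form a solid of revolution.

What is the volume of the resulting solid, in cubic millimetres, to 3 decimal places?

Profile (r,z), 5 vertices: (5,19) (10.5,5.5) (14.5,6) (14,30) (7.5,38)
edge 0: (5,19)→(10.5,5.5)  cross = 5·5.5 − 10.5·19 = -172.0000; (r_i+r_j)·cross = 15.5·-172.0000 = -2666.0000
edge 1: (10.5,5.5)→(14.5,6)  cross = 10.5·6 − 14.5·5.5 = -16.7500; (r_i+r_j)·cross = 25·-16.7500 = -418.7500
edge 2: (14.5,6)→(14,30)  cross = 14.5·30 − 14·6 = 351.0000; (r_i+r_j)·cross = 28.5·351.0000 = 10003.5000
edge 3: (14,30)→(7.5,38)  cross = 14·38 − 7.5·30 = 307.0000; (r_i+r_j)·cross = 21.5·307.0000 = 6600.5000
edge 4: (7.5,38)→(5,19)  cross = 7.5·19 − 5·38 = -47.5000; (r_i+r_j)·cross = 12.5·-47.5000 = -593.7500
Σcross = 421.7500 → A = |Σcross|/2 = 210.8750 mm²
Σ(r_i+r_j)·cross = 12925.5000 → first moment M = |Σ|/6 = 2154.2500
R_c = M/A = 2154.2500/210.8750 = 10.2158 mm
θ = 343° = 5.986479 rad
V = θ·R_c·A = 5.986479·10.2158·210.8750 = 12896.373 mm³

Volume = 12896.373 mm³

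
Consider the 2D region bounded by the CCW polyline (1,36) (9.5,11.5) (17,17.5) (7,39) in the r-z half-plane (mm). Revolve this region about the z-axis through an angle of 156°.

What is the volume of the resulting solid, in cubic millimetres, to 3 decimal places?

Volume = 4733.267 mm³

Profile (r,z), 4 vertices: (1,36) (9.5,11.5) (17,17.5) (7,39)
edge 0: (1,36)→(9.5,11.5)  cross = 1·11.5 − 9.5·36 = -330.5000; (r_i+r_j)·cross = 10.5·-330.5000 = -3470.2500
edge 1: (9.5,11.5)→(17,17.5)  cross = 9.5·17.5 − 17·11.5 = -29.2500; (r_i+r_j)·cross = 26.5·-29.2500 = -775.1250
edge 2: (17,17.5)→(7,39)  cross = 17·39 − 7·17.5 = 540.5000; (r_i+r_j)·cross = 24·540.5000 = 12972.0000
edge 3: (7,39)→(1,36)  cross = 7·36 − 1·39 = 213.0000; (r_i+r_j)·cross = 8·213.0000 = 1704.0000
Σcross = 393.7500 → A = |Σcross|/2 = 196.8750 mm²
Σ(r_i+r_j)·cross = 10430.6250 → first moment M = |Σ|/6 = 1738.4375
R_c = M/A = 1738.4375/196.8750 = 8.8302 mm
θ = 156° = 2.722714 rad
V = θ·R_c·A = 2.722714·8.8302·196.8750 = 4733.267 mm³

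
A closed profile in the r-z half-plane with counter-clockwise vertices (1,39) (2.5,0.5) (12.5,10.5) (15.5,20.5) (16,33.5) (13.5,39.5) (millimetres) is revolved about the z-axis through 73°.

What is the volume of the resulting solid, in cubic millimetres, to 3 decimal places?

Profile (r,z), 6 vertices: (1,39) (2.5,0.5) (12.5,10.5) (15.5,20.5) (16,33.5) (13.5,39.5)
edge 0: (1,39)→(2.5,0.5)  cross = 1·0.5 − 2.5·39 = -97.0000; (r_i+r_j)·cross = 3.5·-97.0000 = -339.5000
edge 1: (2.5,0.5)→(12.5,10.5)  cross = 2.5·10.5 − 12.5·0.5 = 20.0000; (r_i+r_j)·cross = 15·20.0000 = 300.0000
edge 2: (12.5,10.5)→(15.5,20.5)  cross = 12.5·20.5 − 15.5·10.5 = 93.5000; (r_i+r_j)·cross = 28·93.5000 = 2618.0000
edge 3: (15.5,20.5)→(16,33.5)  cross = 15.5·33.5 − 16·20.5 = 191.2500; (r_i+r_j)·cross = 31.5·191.2500 = 6024.3750
edge 4: (16,33.5)→(13.5,39.5)  cross = 16·39.5 − 13.5·33.5 = 179.7500; (r_i+r_j)·cross = 29.5·179.7500 = 5302.6250
edge 5: (13.5,39.5)→(1,39)  cross = 13.5·39 − 1·39.5 = 487.0000; (r_i+r_j)·cross = 14.5·487.0000 = 7061.5000
Σcross = 874.5000 → A = |Σcross|/2 = 437.2500 mm²
Σ(r_i+r_j)·cross = 20967.0000 → first moment M = |Σ|/6 = 3494.5000
R_c = M/A = 3494.5000/437.2500 = 7.9920 mm
θ = 73° = 1.274090 rad
V = θ·R_c·A = 1.274090·7.9920·437.2500 = 4452.309 mm³

Volume = 4452.309 mm³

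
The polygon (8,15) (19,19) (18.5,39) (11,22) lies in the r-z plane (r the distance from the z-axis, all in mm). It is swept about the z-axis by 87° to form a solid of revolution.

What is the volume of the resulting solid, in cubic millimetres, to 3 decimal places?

Volume = 2570.523 mm³

Profile (r,z), 4 vertices: (8,15) (19,19) (18.5,39) (11,22)
edge 0: (8,15)→(19,19)  cross = 8·19 − 19·15 = -133.0000; (r_i+r_j)·cross = 27·-133.0000 = -3591.0000
edge 1: (19,19)→(18.5,39)  cross = 19·39 − 18.5·19 = 389.5000; (r_i+r_j)·cross = 37.5·389.5000 = 14606.2500
edge 2: (18.5,39)→(11,22)  cross = 18.5·22 − 11·39 = -22.0000; (r_i+r_j)·cross = 29.5·-22.0000 = -649.0000
edge 3: (11,22)→(8,15)  cross = 11·15 − 8·22 = -11.0000; (r_i+r_j)·cross = 19·-11.0000 = -209.0000
Σcross = 223.5000 → A = |Σcross|/2 = 111.7500 mm²
Σ(r_i+r_j)·cross = 10157.2500 → first moment M = |Σ|/6 = 1692.8750
R_c = M/A = 1692.8750/111.7500 = 15.1488 mm
θ = 87° = 1.518436 rad
V = θ·R_c·A = 1.518436·15.1488·111.7500 = 2570.523 mm³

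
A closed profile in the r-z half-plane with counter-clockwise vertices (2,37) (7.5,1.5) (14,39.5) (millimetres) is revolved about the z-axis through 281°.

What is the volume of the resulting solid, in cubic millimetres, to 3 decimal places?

Volume = 8447.071 mm³

Profile (r,z), 3 vertices: (2,37) (7.5,1.5) (14,39.5)
edge 0: (2,37)→(7.5,1.5)  cross = 2·1.5 − 7.5·37 = -274.5000; (r_i+r_j)·cross = 9.5·-274.5000 = -2607.7500
edge 1: (7.5,1.5)→(14,39.5)  cross = 7.5·39.5 − 14·1.5 = 275.2500; (r_i+r_j)·cross = 21.5·275.2500 = 5917.8750
edge 2: (14,39.5)→(2,37)  cross = 14·37 − 2·39.5 = 439.0000; (r_i+r_j)·cross = 16·439.0000 = 7024.0000
Σcross = 439.7500 → A = |Σcross|/2 = 219.8750 mm²
Σ(r_i+r_j)·cross = 10334.1250 → first moment M = |Σ|/6 = 1722.3542
R_c = M/A = 1722.3542/219.8750 = 7.8333 mm
θ = 281° = 4.904375 rad
V = θ·R_c·A = 4.904375·7.8333·219.8750 = 8447.071 mm³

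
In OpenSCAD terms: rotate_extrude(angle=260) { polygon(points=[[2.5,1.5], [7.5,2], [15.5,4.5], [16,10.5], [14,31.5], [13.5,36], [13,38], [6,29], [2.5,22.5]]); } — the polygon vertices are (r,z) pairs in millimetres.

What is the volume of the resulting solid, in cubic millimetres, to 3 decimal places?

Profile (r,z), 9 vertices: (2.5,1.5) (7.5,2) (15.5,4.5) (16,10.5) (14,31.5) (13.5,36) (13,38) (6,29) (2.5,22.5)
edge 0: (2.5,1.5)→(7.5,2)  cross = 2.5·2 − 7.5·1.5 = -6.2500; (r_i+r_j)·cross = 10·-6.2500 = -62.5000
edge 1: (7.5,2)→(15.5,4.5)  cross = 7.5·4.5 − 15.5·2 = 2.7500; (r_i+r_j)·cross = 23·2.7500 = 63.2500
edge 2: (15.5,4.5)→(16,10.5)  cross = 15.5·10.5 − 16·4.5 = 90.7500; (r_i+r_j)·cross = 31.5·90.7500 = 2858.6250
edge 3: (16,10.5)→(14,31.5)  cross = 16·31.5 − 14·10.5 = 357.0000; (r_i+r_j)·cross = 30·357.0000 = 10710.0000
edge 4: (14,31.5)→(13.5,36)  cross = 14·36 − 13.5·31.5 = 78.7500; (r_i+r_j)·cross = 27.5·78.7500 = 2165.6250
edge 5: (13.5,36)→(13,38)  cross = 13.5·38 − 13·36 = 45.0000; (r_i+r_j)·cross = 26.5·45.0000 = 1192.5000
edge 6: (13,38)→(6,29)  cross = 13·29 − 6·38 = 149.0000; (r_i+r_j)·cross = 19·149.0000 = 2831.0000
edge 7: (6,29)→(2.5,22.5)  cross = 6·22.5 − 2.5·29 = 62.5000; (r_i+r_j)·cross = 8.5·62.5000 = 531.2500
edge 8: (2.5,22.5)→(2.5,1.5)  cross = 2.5·1.5 − 2.5·22.5 = -52.5000; (r_i+r_j)·cross = 5·-52.5000 = -262.5000
Σcross = 727.0000 → A = |Σcross|/2 = 363.5000 mm²
Σ(r_i+r_j)·cross = 20027.2500 → first moment M = |Σ|/6 = 3337.8750
R_c = M/A = 3337.8750/363.5000 = 9.1826 mm
θ = 260° = 4.537856 rad
V = θ·R_c·A = 4.537856·9.1826·363.5000 = 15146.796 mm³

Volume = 15146.796 mm³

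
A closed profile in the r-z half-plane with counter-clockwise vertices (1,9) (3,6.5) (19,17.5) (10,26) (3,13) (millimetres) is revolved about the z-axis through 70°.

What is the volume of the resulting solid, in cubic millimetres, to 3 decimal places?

Profile (r,z), 5 vertices: (1,9) (3,6.5) (19,17.5) (10,26) (3,13)
edge 0: (1,9)→(3,6.5)  cross = 1·6.5 − 3·9 = -20.5000; (r_i+r_j)·cross = 4·-20.5000 = -82.0000
edge 1: (3,6.5)→(19,17.5)  cross = 3·17.5 − 19·6.5 = -71.0000; (r_i+r_j)·cross = 22·-71.0000 = -1562.0000
edge 2: (19,17.5)→(10,26)  cross = 19·26 − 10·17.5 = 319.0000; (r_i+r_j)·cross = 29·319.0000 = 9251.0000
edge 3: (10,26)→(3,13)  cross = 10·13 − 3·26 = 52.0000; (r_i+r_j)·cross = 13·52.0000 = 676.0000
edge 4: (3,13)→(1,9)  cross = 3·9 − 1·13 = 14.0000; (r_i+r_j)·cross = 4·14.0000 = 56.0000
Σcross = 293.5000 → A = |Σcross|/2 = 146.7500 mm²
Σ(r_i+r_j)·cross = 8339.0000 → first moment M = |Σ|/6 = 1389.8333
R_c = M/A = 1389.8333/146.7500 = 9.4708 mm
θ = 70° = 1.221730 rad
V = θ·R_c·A = 1.221730·9.4708·146.7500 = 1698.002 mm³

Volume = 1698.002 mm³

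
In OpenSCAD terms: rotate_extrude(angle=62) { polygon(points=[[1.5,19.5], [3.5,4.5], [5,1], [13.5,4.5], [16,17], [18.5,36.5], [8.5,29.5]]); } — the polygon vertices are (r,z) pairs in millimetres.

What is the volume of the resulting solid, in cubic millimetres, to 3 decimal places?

Volume = 3826.140 mm³

Profile (r,z), 7 vertices: (1.5,19.5) (3.5,4.5) (5,1) (13.5,4.5) (16,17) (18.5,36.5) (8.5,29.5)
edge 0: (1.5,19.5)→(3.5,4.5)  cross = 1.5·4.5 − 3.5·19.5 = -61.5000; (r_i+r_j)·cross = 5·-61.5000 = -307.5000
edge 1: (3.5,4.5)→(5,1)  cross = 3.5·1 − 5·4.5 = -19.0000; (r_i+r_j)·cross = 8.5·-19.0000 = -161.5000
edge 2: (5,1)→(13.5,4.5)  cross = 5·4.5 − 13.5·1 = 9.0000; (r_i+r_j)·cross = 18.5·9.0000 = 166.5000
edge 3: (13.5,4.5)→(16,17)  cross = 13.5·17 − 16·4.5 = 157.5000; (r_i+r_j)·cross = 29.5·157.5000 = 4646.2500
edge 4: (16,17)→(18.5,36.5)  cross = 16·36.5 − 18.5·17 = 269.5000; (r_i+r_j)·cross = 34.5·269.5000 = 9297.7500
edge 5: (18.5,36.5)→(8.5,29.5)  cross = 18.5·29.5 − 8.5·36.5 = 235.5000; (r_i+r_j)·cross = 27·235.5000 = 6358.5000
edge 6: (8.5,29.5)→(1.5,19.5)  cross = 8.5·19.5 − 1.5·29.5 = 121.5000; (r_i+r_j)·cross = 10·121.5000 = 1215.0000
Σcross = 712.5000 → A = |Σcross|/2 = 356.2500 mm²
Σ(r_i+r_j)·cross = 21215.0000 → first moment M = |Σ|/6 = 3535.8333
R_c = M/A = 3535.8333/356.2500 = 9.9251 mm
θ = 62° = 1.082104 rad
V = θ·R_c·A = 1.082104·9.9251·356.2500 = 3826.140 mm³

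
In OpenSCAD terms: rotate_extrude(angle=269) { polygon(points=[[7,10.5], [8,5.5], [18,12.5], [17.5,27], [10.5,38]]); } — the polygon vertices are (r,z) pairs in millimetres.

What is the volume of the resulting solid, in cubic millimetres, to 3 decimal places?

Volume = 13135.843 mm³

Profile (r,z), 5 vertices: (7,10.5) (8,5.5) (18,12.5) (17.5,27) (10.5,38)
edge 0: (7,10.5)→(8,5.5)  cross = 7·5.5 − 8·10.5 = -45.5000; (r_i+r_j)·cross = 15·-45.5000 = -682.5000
edge 1: (8,5.5)→(18,12.5)  cross = 8·12.5 − 18·5.5 = 1.0000; (r_i+r_j)·cross = 26·1.0000 = 26.0000
edge 2: (18,12.5)→(17.5,27)  cross = 18·27 − 17.5·12.5 = 267.2500; (r_i+r_j)·cross = 35.5·267.2500 = 9487.3750
edge 3: (17.5,27)→(10.5,38)  cross = 17.5·38 − 10.5·27 = 381.5000; (r_i+r_j)·cross = 28·381.5000 = 10682.0000
edge 4: (10.5,38)→(7,10.5)  cross = 10.5·10.5 − 7·38 = -155.7500; (r_i+r_j)·cross = 17.5·-155.7500 = -2725.6250
Σcross = 448.5000 → A = |Σcross|/2 = 224.2500 mm²
Σ(r_i+r_j)·cross = 16787.2500 → first moment M = |Σ|/6 = 2797.8750
R_c = M/A = 2797.8750/224.2500 = 12.4766 mm
θ = 269° = 4.694936 rad
V = θ·R_c·A = 4.694936·12.4766·224.2500 = 13135.843 mm³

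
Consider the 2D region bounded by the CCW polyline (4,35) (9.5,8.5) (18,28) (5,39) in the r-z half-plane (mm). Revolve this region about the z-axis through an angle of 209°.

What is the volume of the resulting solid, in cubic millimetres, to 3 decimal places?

Volume = 7401.717 mm³

Profile (r,z), 4 vertices: (4,35) (9.5,8.5) (18,28) (5,39)
edge 0: (4,35)→(9.5,8.5)  cross = 4·8.5 − 9.5·35 = -298.5000; (r_i+r_j)·cross = 13.5·-298.5000 = -4029.7500
edge 1: (9.5,8.5)→(18,28)  cross = 9.5·28 − 18·8.5 = 113.0000; (r_i+r_j)·cross = 27.5·113.0000 = 3107.5000
edge 2: (18,28)→(5,39)  cross = 18·39 − 5·28 = 562.0000; (r_i+r_j)·cross = 23·562.0000 = 12926.0000
edge 3: (5,39)→(4,35)  cross = 5·35 − 4·39 = 19.0000; (r_i+r_j)·cross = 9·19.0000 = 171.0000
Σcross = 395.5000 → A = |Σcross|/2 = 197.7500 mm²
Σ(r_i+r_j)·cross = 12174.7500 → first moment M = |Σ|/6 = 2029.1250
R_c = M/A = 2029.1250/197.7500 = 10.2611 mm
θ = 209° = 3.647738 rad
V = θ·R_c·A = 3.647738·10.2611·197.7500 = 7401.717 mm³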